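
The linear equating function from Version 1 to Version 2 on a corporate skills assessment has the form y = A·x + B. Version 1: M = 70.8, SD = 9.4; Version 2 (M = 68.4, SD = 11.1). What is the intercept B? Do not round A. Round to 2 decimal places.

-15.20

A = SD_Y / SD_X = 11.1 / 9.4 = 1.180851
B = M_Y − A·M_X = 68.4 − 1.180851 × 70.8 = -15.20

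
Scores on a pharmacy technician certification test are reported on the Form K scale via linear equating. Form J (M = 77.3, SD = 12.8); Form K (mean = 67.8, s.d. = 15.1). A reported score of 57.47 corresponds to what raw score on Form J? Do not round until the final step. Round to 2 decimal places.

68.54

Invert y = (SD_Y/SD_X)(x − M_X) + M_Y:
x = (SD_X/SD_Y)(y − M_Y) + M_X = (12.8/15.1)(57.47 − 67.8) + 77.3
x = 0.847682 × -10.330 + 77.3 = 68.54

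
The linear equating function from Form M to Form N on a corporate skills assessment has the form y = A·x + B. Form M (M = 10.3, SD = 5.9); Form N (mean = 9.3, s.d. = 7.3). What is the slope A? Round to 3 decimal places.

1.237

A = SD_Y / SD_X = 7.3 / 5.9 = 1.237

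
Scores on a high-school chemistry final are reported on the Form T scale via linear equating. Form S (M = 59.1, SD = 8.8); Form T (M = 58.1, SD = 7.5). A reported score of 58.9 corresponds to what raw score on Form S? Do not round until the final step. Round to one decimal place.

60.0

Invert y = (SD_Y/SD_X)(x − M_X) + M_Y:
x = (SD_X/SD_Y)(y − M_Y) + M_X = (8.8/7.5)(58.9 − 58.1) + 59.1
x = 1.173333 × 0.800 + 59.1 = 60.0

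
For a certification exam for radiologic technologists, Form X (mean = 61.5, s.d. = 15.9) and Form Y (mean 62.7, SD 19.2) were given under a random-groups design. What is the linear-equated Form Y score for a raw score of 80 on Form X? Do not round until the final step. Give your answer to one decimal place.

85.0

Linear equating: y = (SD_Y/SD_X)(x − M_X) + M_Y
y = (19.2/15.9)(80 − 61.5) + 62.7
y = 1.207547 × 18.5 + 62.7 = 22.3396 + 62.7 = 85.0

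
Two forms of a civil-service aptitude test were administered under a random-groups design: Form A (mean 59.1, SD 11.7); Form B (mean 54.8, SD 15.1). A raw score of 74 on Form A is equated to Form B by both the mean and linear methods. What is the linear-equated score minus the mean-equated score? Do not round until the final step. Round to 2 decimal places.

4.33

Mean-equated: 74 + (54.8 − 59.1) = 69.70
Linear-equated: (15.1/11.7)(74 − 59.1) + 54.8 = 74.030
Difference = 74.030 − 69.70 = 4.33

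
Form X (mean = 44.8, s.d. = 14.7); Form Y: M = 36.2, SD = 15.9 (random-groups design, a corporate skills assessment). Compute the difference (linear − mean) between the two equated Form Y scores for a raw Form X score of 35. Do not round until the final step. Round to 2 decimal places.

-0.80

Mean-equated: 35 + (36.2 − 44.8) = 26.40
Linear-equated: (15.9/14.7)(35 − 44.8) + 36.2 = 25.600
Difference = 25.600 − 26.40 = -0.80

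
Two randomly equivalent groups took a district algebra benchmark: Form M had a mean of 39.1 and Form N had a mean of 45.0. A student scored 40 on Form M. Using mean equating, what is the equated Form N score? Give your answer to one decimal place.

45.9

Mean equating: y = x + (M_Y − M_X) = 40 + (45.0 − 39.1) = 45.9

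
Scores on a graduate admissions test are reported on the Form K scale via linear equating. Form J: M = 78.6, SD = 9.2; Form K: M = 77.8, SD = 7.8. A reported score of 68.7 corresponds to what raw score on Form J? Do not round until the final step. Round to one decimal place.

Invert y = (SD_Y/SD_X)(x − M_X) + M_Y:
x = (SD_X/SD_Y)(y − M_Y) + M_X = (9.2/7.8)(68.7 − 77.8) + 78.6
x = 1.179487 × -9.100 + 78.6 = 67.9

67.9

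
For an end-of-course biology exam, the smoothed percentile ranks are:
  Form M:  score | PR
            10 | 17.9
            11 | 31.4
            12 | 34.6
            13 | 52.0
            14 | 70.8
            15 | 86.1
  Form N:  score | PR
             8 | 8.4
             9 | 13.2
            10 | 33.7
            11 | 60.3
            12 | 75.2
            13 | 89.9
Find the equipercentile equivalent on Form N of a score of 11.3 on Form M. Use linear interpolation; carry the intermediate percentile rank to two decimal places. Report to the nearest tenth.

9.9

PR of 11.3 on Form M: 31.4 + (11.3 − 11)/(12 − 11) × (34.6 − 31.4) = 32.36
On Form N, PR 32.36 falls between score 9 (PR 13.2) and 10 (PR 33.7).
Interpolate: 9 + (32.36 − 13.2)/(33.7 − 13.2) × (10 − 9) = 9.9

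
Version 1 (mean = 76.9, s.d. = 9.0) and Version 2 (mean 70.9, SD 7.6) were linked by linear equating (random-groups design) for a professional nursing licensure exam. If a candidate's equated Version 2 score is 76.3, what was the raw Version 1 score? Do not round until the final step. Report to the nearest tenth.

Invert y = (SD_Y/SD_X)(x − M_X) + M_Y:
x = (SD_X/SD_Y)(y − M_Y) + M_X = (9.0/7.6)(76.3 − 70.9) + 76.9
x = 1.184211 × 5.400 + 76.9 = 83.3

83.3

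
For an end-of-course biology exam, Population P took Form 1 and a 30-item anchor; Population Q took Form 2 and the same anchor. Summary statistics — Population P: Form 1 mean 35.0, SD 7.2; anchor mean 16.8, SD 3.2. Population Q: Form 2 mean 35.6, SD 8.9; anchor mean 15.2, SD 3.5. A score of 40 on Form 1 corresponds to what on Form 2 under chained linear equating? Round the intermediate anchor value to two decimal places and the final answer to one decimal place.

Form 1 → anchor (Population P): v = (3.2/7.2)(40 − 35.0) + 16.8 = 19.02
anchor → Form 2 (Population Q): y = (8.9/3.5)(19.02 − 15.2) + 35.6 = 45.3

45.3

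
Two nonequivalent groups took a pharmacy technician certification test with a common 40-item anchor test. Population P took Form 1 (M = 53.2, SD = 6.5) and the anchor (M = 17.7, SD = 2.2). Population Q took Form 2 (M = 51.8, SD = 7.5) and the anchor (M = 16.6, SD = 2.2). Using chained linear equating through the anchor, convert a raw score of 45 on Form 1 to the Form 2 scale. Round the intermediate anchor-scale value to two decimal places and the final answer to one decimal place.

Form 1 → anchor (Population P): v = (2.2/6.5)(45 − 53.2) + 17.7 = 14.92
anchor → Form 2 (Population Q): y = (7.5/2.2)(14.92 − 16.6) + 51.8 = 46.1

46.1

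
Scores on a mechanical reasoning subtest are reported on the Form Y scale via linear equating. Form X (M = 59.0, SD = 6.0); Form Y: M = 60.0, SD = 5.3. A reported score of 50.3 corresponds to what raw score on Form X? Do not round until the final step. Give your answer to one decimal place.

48.0

Invert y = (SD_Y/SD_X)(x − M_X) + M_Y:
x = (SD_X/SD_Y)(y − M_Y) + M_X = (6.0/5.3)(50.3 − 60.0) + 59.0
x = 1.132075 × -9.700 + 59.0 = 48.0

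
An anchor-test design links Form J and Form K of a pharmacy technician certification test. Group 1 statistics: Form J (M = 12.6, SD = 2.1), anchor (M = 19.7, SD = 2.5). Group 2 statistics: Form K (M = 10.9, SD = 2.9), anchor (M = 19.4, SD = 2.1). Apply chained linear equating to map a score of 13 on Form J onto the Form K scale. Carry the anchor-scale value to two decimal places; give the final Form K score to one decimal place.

12.0

Form J → anchor (Group 1): v = (2.5/2.1)(13 − 12.6) + 19.7 = 20.18
anchor → Form K (Group 2): y = (2.9/2.1)(20.18 − 19.4) + 10.9 = 12.0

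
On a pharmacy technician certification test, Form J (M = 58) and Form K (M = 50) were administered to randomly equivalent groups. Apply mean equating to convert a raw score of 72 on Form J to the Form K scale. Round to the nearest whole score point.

64

Mean equating: y = x + (M_Y − M_X) = 72 + (50 − 58) = 64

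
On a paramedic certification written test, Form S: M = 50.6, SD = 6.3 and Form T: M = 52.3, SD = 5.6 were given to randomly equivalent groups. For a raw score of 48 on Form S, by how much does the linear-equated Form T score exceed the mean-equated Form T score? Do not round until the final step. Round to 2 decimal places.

0.29

Mean-equated: 48 + (52.3 − 50.6) = 49.70
Linear-equated: (5.6/6.3)(48 − 50.6) + 52.3 = 49.989
Difference = 49.989 − 49.70 = 0.29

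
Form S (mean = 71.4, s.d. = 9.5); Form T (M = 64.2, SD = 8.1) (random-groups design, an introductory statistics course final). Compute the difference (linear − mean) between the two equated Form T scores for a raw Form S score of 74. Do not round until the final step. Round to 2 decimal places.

-0.38

Mean-equated: 74 + (64.2 − 71.4) = 66.80
Linear-equated: (8.1/9.5)(74 − 71.4) + 64.2 = 66.417
Difference = 66.417 − 66.80 = -0.38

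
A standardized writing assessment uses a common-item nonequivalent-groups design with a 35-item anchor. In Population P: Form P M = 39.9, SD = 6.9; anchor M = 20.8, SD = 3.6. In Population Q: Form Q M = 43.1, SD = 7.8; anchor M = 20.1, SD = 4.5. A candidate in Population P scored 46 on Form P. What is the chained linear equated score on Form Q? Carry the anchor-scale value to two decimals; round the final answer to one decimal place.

49.8

Form P → anchor (Population P): v = (3.6/6.9)(46 − 39.9) + 20.8 = 23.98
anchor → Form Q (Population Q): y = (7.8/4.5)(23.98 − 20.1) + 43.1 = 49.8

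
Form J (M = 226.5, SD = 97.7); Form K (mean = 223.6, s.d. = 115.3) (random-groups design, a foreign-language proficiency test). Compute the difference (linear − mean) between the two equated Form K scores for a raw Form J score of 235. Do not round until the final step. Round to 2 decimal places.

1.53

Mean-equated: 235 + (223.6 − 226.5) = 232.10
Linear-equated: (115.3/97.7)(235 − 226.5) + 223.6 = 233.631
Difference = 233.631 − 232.10 = 1.53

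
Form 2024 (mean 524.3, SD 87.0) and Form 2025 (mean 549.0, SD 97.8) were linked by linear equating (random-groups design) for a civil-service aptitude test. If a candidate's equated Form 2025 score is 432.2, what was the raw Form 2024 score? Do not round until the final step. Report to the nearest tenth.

420.4

Invert y = (SD_Y/SD_X)(x − M_X) + M_Y:
x = (SD_X/SD_Y)(y − M_Y) + M_X = (87.0/97.8)(432.2 − 549.0) + 524.3
x = 0.889571 × -116.800 + 524.3 = 420.4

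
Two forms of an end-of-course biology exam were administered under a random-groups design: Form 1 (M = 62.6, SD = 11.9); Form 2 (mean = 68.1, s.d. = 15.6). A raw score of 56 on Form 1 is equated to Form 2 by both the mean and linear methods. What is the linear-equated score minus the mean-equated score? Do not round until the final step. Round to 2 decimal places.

Mean-equated: 56 + (68.1 − 62.6) = 61.50
Linear-equated: (15.6/11.9)(56 − 62.6) + 68.1 = 59.448
Difference = 59.448 − 61.50 = -2.05

-2.05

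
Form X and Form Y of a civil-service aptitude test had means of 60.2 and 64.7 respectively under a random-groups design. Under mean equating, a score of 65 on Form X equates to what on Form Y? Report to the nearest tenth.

69.5

Mean equating: y = x + (M_Y − M_X) = 65 + (64.7 − 60.2) = 69.5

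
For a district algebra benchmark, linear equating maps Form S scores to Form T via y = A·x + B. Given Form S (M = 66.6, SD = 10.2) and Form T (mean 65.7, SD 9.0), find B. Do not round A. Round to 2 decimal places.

6.94

A = SD_Y / SD_X = 9.0 / 10.2 = 0.882353
B = M_Y − A·M_X = 65.7 − 0.882353 × 66.6 = 6.94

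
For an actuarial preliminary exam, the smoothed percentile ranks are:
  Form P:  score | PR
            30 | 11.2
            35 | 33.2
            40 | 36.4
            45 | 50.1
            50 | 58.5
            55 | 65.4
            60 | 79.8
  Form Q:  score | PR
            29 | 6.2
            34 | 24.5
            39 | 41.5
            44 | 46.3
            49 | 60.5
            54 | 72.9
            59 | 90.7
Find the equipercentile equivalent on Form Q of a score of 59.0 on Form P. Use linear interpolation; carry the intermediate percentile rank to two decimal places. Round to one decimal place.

PR of 59.0 on Form P: 65.4 + (59.0 − 55)/(60 − 55) × (79.8 − 65.4) = 76.92
On Form Q, PR 76.92 falls between score 54 (PR 72.9) and 59 (PR 90.7).
Interpolate: 54 + (76.92 − 72.9)/(90.7 − 72.9) × (59 − 54) = 55.1

55.1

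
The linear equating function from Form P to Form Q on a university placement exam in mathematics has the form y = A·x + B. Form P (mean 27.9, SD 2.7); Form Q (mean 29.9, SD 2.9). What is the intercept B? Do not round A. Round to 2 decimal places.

-0.07

A = SD_Y / SD_X = 2.9 / 2.7 = 1.074074
B = M_Y − A·M_X = 29.9 − 1.074074 × 27.9 = -0.07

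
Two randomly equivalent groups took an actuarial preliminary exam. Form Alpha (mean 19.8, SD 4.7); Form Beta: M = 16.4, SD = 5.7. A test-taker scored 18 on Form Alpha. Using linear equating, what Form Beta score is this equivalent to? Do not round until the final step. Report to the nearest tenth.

Linear equating: y = (SD_Y/SD_X)(x − M_X) + M_Y
y = (5.7/4.7)(18 − 19.8) + 16.4
y = 1.212766 × -1.8 + 16.4 = -2.1830 + 16.4 = 14.2

14.2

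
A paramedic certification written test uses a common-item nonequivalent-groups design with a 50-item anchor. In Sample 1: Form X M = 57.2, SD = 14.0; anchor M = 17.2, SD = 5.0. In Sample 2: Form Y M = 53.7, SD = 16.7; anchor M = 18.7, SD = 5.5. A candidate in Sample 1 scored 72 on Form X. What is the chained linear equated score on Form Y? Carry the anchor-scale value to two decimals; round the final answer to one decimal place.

Form X → anchor (Sample 1): v = (5.0/14.0)(72 − 57.2) + 17.2 = 22.49
anchor → Form Y (Sample 2): y = (16.7/5.5)(22.49 − 18.7) + 53.7 = 65.2

65.2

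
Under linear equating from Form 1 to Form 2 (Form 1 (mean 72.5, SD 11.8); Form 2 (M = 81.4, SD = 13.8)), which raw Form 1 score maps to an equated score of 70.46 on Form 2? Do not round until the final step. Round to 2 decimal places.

63.15

Invert y = (SD_Y/SD_X)(x − M_X) + M_Y:
x = (SD_X/SD_Y)(y − M_Y) + M_X = (11.8/13.8)(70.46 − 81.4) + 72.5
x = 0.855072 × -10.940 + 72.5 = 63.15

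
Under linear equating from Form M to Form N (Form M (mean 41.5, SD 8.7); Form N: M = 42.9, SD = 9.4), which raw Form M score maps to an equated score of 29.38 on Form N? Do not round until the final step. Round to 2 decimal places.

28.99

Invert y = (SD_Y/SD_X)(x − M_X) + M_Y:
x = (SD_X/SD_Y)(y − M_Y) + M_X = (8.7/9.4)(29.38 − 42.9) + 41.5
x = 0.925532 × -13.520 + 41.5 = 28.99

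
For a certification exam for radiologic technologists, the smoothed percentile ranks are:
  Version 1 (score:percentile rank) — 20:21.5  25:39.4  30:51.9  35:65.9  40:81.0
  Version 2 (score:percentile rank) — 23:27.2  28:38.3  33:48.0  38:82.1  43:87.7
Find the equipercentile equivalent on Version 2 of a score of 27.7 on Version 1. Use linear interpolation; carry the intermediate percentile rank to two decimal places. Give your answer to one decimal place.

PR of 27.7 on Version 1: 39.4 + (27.7 − 25)/(30 − 25) × (51.9 − 39.4) = 46.15
On Version 2, PR 46.15 falls between score 28 (PR 38.3) and 33 (PR 48.0).
Interpolate: 28 + (46.15 − 38.3)/(48.0 − 38.3) × (33 − 28) = 32.0

32.0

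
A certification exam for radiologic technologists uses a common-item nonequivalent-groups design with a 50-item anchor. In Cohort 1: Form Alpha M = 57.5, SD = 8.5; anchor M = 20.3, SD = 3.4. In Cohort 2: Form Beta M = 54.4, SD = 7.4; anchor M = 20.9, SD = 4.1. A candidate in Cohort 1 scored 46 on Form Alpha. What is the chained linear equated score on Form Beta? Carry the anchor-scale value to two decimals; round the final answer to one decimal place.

45.0

Form Alpha → anchor (Cohort 1): v = (3.4/8.5)(46 − 57.5) + 20.3 = 15.70
anchor → Form Beta (Cohort 2): y = (7.4/4.1)(15.70 − 20.9) + 54.4 = 45.0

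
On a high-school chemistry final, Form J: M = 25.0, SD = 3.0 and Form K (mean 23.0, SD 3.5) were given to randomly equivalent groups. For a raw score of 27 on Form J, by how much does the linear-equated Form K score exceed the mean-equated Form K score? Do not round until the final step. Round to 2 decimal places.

0.33

Mean-equated: 27 + (23.0 − 25.0) = 25.00
Linear-equated: (3.5/3.0)(27 − 25.0) + 23.0 = 25.333
Difference = 25.333 − 25.00 = 0.33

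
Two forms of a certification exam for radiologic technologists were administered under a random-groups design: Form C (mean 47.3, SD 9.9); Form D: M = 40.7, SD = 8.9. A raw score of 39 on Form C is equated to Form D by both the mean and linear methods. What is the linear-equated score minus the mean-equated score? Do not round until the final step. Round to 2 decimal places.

0.84

Mean-equated: 39 + (40.7 − 47.3) = 32.40
Linear-equated: (8.9/9.9)(39 − 47.3) + 40.7 = 33.238
Difference = 33.238 − 32.40 = 0.84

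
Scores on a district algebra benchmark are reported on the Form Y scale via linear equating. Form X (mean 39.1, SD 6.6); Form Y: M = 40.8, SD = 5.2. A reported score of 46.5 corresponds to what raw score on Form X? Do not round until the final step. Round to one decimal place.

Invert y = (SD_Y/SD_X)(x − M_X) + M_Y:
x = (SD_X/SD_Y)(y − M_Y) + M_X = (6.6/5.2)(46.5 − 40.8) + 39.1
x = 1.269231 × 5.700 + 39.1 = 46.3

46.3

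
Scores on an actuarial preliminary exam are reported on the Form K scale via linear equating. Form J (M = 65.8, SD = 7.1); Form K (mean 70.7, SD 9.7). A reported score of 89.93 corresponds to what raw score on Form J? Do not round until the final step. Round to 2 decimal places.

Invert y = (SD_Y/SD_X)(x − M_X) + M_Y:
x = (SD_X/SD_Y)(y − M_Y) + M_X = (7.1/9.7)(89.93 − 70.7) + 65.8
x = 0.731959 × 19.230 + 65.8 = 79.88

79.88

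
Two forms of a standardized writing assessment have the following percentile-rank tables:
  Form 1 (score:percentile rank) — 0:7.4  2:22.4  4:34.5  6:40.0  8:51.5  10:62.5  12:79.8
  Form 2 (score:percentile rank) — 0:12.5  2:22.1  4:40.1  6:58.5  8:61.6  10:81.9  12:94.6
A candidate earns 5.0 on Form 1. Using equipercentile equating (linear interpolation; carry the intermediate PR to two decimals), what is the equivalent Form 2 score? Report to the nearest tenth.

3.7

PR of 5.0 on Form 1: 34.5 + (5.0 − 4)/(6 − 4) × (40.0 − 34.5) = 37.25
On Form 2, PR 37.25 falls between score 2 (PR 22.1) and 4 (PR 40.1).
Interpolate: 2 + (37.25 − 22.1)/(40.1 − 22.1) × (4 − 2) = 3.7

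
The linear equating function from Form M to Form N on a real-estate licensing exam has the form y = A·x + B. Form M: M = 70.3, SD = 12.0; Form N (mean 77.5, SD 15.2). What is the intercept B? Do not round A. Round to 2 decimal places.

A = SD_Y / SD_X = 15.2 / 12.0 = 1.266667
B = M_Y − A·M_X = 77.5 − 1.266667 × 70.3 = -11.55

-11.55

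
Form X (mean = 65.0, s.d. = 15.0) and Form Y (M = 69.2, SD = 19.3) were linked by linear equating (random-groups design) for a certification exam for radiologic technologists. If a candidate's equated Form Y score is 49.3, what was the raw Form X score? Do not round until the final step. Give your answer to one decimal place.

49.5

Invert y = (SD_Y/SD_X)(x − M_X) + M_Y:
x = (SD_X/SD_Y)(y − M_Y) + M_X = (15.0/19.3)(49.3 − 69.2) + 65.0
x = 0.777202 × -19.900 + 65.0 = 49.5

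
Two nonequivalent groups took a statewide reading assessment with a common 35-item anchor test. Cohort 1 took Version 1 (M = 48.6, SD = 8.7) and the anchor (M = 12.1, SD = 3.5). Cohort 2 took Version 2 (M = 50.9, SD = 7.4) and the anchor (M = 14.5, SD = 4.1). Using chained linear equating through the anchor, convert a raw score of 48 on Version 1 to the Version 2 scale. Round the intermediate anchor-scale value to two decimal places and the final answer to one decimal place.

Version 1 → anchor (Cohort 1): v = (3.5/8.7)(48 − 48.6) + 12.1 = 11.86
anchor → Version 2 (Cohort 2): y = (7.4/4.1)(11.86 − 14.5) + 50.9 = 46.1

46.1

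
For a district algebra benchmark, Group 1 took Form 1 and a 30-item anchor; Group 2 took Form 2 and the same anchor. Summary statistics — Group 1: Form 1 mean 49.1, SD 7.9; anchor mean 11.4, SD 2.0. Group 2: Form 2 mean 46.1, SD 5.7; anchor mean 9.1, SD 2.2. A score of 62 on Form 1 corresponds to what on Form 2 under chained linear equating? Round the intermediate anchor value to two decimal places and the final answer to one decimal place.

Form 1 → anchor (Group 1): v = (2.0/7.9)(62 − 49.1) + 11.4 = 14.67
anchor → Form 2 (Group 2): y = (5.7/2.2)(14.67 − 9.1) + 46.1 = 60.5

60.5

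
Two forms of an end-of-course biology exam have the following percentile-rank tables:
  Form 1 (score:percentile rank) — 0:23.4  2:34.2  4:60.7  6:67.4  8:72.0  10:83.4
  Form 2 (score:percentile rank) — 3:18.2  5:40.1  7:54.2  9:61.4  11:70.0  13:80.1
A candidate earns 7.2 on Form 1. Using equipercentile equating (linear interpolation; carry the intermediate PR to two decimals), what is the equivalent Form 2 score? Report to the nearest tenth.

11.0

PR of 7.2 on Form 1: 67.4 + (7.2 − 6)/(8 − 6) × (72.0 − 67.4) = 70.16
On Form 2, PR 70.16 falls between score 11 (PR 70.0) and 13 (PR 80.1).
Interpolate: 11 + (70.16 − 70.0)/(80.1 − 70.0) × (13 − 11) = 11.0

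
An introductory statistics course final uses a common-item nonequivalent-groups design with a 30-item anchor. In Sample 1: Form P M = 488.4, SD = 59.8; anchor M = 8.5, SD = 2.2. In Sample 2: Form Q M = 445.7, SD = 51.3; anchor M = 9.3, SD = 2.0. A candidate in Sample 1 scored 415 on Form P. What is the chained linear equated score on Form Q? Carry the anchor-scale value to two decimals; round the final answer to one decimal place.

355.9

Form P → anchor (Sample 1): v = (2.2/59.8)(415 − 488.4) + 8.5 = 5.80
anchor → Form Q (Sample 2): y = (51.3/2.0)(5.80 − 9.3) + 445.7 = 355.9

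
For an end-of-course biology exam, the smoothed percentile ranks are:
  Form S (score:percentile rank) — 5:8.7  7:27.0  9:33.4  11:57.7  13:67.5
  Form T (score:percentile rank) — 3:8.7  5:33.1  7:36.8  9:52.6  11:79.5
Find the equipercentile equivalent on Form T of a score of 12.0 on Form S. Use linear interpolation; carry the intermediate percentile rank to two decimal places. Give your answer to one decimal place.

9.7

PR of 12.0 on Form S: 57.7 + (12.0 − 11)/(13 − 11) × (67.5 − 57.7) = 62.60
On Form T, PR 62.60 falls between score 9 (PR 52.6) and 11 (PR 79.5).
Interpolate: 9 + (62.60 − 52.6)/(79.5 − 52.6) × (11 − 9) = 9.7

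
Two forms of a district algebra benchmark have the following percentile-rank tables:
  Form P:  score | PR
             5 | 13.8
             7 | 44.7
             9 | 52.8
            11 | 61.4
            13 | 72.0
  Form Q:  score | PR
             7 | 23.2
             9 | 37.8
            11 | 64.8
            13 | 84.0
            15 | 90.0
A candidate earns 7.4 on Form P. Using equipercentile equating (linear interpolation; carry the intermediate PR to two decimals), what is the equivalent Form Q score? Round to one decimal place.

PR of 7.4 on Form P: 44.7 + (7.4 − 7)/(9 − 7) × (52.8 − 44.7) = 46.32
On Form Q, PR 46.32 falls between score 9 (PR 37.8) and 11 (PR 64.8).
Interpolate: 9 + (46.32 − 37.8)/(64.8 − 37.8) × (11 − 9) = 9.6

9.6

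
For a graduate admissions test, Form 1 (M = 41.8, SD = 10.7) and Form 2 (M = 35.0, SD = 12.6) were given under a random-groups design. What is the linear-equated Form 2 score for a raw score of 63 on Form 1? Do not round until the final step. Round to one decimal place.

60.0

Linear equating: y = (SD_Y/SD_X)(x − M_X) + M_Y
y = (12.6/10.7)(63 − 41.8) + 35.0
y = 1.177570 × 21.2 + 35.0 = 24.9645 + 35.0 = 60.0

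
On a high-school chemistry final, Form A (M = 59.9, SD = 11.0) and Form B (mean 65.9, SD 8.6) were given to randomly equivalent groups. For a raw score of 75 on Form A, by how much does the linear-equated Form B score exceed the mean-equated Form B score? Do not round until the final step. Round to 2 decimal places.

Mean-equated: 75 + (65.9 − 59.9) = 81.00
Linear-equated: (8.6/11.0)(75 − 59.9) + 65.9 = 77.705
Difference = 77.705 − 81.00 = -3.29

-3.29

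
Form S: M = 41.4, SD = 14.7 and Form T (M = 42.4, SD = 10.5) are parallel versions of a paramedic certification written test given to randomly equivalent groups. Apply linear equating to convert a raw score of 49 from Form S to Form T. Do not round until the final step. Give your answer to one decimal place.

Linear equating: y = (SD_Y/SD_X)(x − M_X) + M_Y
y = (10.5/14.7)(49 − 41.4) + 42.4
y = 0.714286 × 7.6 + 42.4 = 5.4286 + 42.4 = 47.8

47.8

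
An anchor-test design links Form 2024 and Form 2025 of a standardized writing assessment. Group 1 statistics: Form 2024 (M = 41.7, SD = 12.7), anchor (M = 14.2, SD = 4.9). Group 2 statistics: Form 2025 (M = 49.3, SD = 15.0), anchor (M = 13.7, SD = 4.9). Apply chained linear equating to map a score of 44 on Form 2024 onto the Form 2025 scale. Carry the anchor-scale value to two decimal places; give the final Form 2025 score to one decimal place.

Form 2024 → anchor (Group 1): v = (4.9/12.7)(44 − 41.7) + 14.2 = 15.09
anchor → Form 2025 (Group 2): y = (15.0/4.9)(15.09 − 13.7) + 49.3 = 53.6

53.6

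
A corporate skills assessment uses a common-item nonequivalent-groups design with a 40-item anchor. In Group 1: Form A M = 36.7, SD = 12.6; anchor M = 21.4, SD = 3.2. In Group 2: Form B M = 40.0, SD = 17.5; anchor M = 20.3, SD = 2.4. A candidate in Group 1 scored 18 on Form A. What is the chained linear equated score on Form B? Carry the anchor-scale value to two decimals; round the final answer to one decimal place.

Form A → anchor (Group 1): v = (3.2/12.6)(18 − 36.7) + 21.4 = 16.65
anchor → Form B (Group 2): y = (17.5/2.4)(16.65 − 20.3) + 40.0 = 13.4

13.4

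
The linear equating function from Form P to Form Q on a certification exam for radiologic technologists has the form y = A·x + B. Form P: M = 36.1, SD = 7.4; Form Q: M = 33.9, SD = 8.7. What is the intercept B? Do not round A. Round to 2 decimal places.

-8.54

A = SD_Y / SD_X = 8.7 / 7.4 = 1.175676
B = M_Y − A·M_X = 33.9 − 1.175676 × 36.1 = -8.54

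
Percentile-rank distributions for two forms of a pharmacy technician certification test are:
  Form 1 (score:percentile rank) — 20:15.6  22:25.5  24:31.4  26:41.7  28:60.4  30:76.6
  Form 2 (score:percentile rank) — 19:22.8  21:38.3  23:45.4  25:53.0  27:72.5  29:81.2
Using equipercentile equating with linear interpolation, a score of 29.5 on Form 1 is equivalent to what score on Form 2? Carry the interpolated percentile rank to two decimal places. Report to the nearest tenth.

PR of 29.5 on Form 1: 60.4 + (29.5 − 28)/(30 − 28) × (76.6 − 60.4) = 72.55
On Form 2, PR 72.55 falls between score 27 (PR 72.5) and 29 (PR 81.2).
Interpolate: 27 + (72.55 − 72.5)/(81.2 − 72.5) × (29 − 27) = 27.0

27.0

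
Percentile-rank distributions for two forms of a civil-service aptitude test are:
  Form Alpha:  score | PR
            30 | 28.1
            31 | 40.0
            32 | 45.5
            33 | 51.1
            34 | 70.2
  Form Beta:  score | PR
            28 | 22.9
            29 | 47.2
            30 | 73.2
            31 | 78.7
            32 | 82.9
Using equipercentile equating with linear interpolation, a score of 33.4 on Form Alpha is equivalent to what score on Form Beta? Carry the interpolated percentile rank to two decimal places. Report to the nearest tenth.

29.4

PR of 33.4 on Form Alpha: 51.1 + (33.4 − 33)/(34 − 33) × (70.2 − 51.1) = 58.74
On Form Beta, PR 58.74 falls between score 29 (PR 47.2) and 30 (PR 73.2).
Interpolate: 29 + (58.74 − 47.2)/(73.2 − 47.2) × (30 − 29) = 29.4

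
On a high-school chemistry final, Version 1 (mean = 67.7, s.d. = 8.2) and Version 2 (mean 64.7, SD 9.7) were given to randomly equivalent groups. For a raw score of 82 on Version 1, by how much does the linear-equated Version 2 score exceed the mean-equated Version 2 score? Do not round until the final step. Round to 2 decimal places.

2.62

Mean-equated: 82 + (64.7 − 67.7) = 79.00
Linear-equated: (9.7/8.2)(82 − 67.7) + 64.7 = 81.616
Difference = 81.616 − 79.00 = 2.62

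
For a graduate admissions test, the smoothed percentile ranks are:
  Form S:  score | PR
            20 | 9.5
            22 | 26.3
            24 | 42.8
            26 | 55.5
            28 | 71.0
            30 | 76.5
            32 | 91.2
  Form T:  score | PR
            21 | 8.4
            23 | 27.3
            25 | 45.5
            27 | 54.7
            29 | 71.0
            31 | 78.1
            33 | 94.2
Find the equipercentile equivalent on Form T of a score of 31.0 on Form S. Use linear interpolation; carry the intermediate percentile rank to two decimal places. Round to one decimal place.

31.7

PR of 31.0 on Form S: 76.5 + (31.0 − 30)/(32 − 30) × (91.2 − 76.5) = 83.85
On Form T, PR 83.85 falls between score 31 (PR 78.1) and 33 (PR 94.2).
Interpolate: 31 + (83.85 − 78.1)/(94.2 − 78.1) × (33 − 31) = 31.7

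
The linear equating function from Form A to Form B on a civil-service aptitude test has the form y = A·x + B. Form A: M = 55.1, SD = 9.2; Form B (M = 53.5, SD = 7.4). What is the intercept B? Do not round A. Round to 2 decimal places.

A = SD_Y / SD_X = 7.4 / 9.2 = 0.804348
B = M_Y − A·M_X = 53.5 − 0.804348 × 55.1 = 9.18

9.18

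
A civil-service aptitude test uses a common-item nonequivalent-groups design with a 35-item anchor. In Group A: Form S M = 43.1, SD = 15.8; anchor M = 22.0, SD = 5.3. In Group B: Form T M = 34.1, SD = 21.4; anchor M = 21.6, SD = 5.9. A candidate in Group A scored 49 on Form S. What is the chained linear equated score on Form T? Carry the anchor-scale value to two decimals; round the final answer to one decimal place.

Form S → anchor (Group A): v = (5.3/15.8)(49 − 43.1) + 22.0 = 23.98
anchor → Form T (Group B): y = (21.4/5.9)(23.98 − 21.6) + 34.1 = 42.7

42.7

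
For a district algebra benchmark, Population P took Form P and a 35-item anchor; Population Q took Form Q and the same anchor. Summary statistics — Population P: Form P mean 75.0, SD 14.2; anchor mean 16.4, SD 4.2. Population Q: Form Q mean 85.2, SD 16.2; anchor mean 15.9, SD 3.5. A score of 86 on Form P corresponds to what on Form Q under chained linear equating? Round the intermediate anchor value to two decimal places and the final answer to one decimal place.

Form P → anchor (Population P): v = (4.2/14.2)(86 − 75.0) + 16.4 = 19.65
anchor → Form Q (Population Q): y = (16.2/3.5)(19.65 − 15.9) + 85.2 = 102.6

102.6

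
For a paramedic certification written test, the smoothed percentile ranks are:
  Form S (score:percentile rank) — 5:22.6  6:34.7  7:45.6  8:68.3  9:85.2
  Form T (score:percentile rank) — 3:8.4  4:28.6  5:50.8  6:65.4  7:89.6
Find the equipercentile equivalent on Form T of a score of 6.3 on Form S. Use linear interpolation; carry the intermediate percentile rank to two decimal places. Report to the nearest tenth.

4.4

PR of 6.3 on Form S: 34.7 + (6.3 − 6)/(7 − 6) × (45.6 − 34.7) = 37.97
On Form T, PR 37.97 falls between score 4 (PR 28.6) and 5 (PR 50.8).
Interpolate: 4 + (37.97 − 28.6)/(50.8 − 28.6) × (5 − 4) = 4.4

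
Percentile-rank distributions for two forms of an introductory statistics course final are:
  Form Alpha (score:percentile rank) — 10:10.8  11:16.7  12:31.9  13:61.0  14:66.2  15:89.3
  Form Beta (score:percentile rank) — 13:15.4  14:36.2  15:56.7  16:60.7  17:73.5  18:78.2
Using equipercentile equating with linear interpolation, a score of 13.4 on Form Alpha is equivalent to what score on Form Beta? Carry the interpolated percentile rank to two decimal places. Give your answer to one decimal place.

PR of 13.4 on Form Alpha: 61.0 + (13.4 − 13)/(14 − 13) × (66.2 − 61.0) = 63.08
On Form Beta, PR 63.08 falls between score 16 (PR 60.7) and 17 (PR 73.5).
Interpolate: 16 + (63.08 − 60.7)/(73.5 − 60.7) × (17 − 16) = 16.2

16.2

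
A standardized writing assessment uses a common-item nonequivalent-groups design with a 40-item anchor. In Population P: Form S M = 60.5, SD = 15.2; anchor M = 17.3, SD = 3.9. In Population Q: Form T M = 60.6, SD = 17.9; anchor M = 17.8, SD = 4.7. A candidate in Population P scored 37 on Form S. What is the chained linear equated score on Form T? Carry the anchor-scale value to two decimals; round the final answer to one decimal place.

Form S → anchor (Population P): v = (3.9/15.2)(37 − 60.5) + 17.3 = 11.27
anchor → Form T (Population Q): y = (17.9/4.7)(11.27 − 17.8) + 60.6 = 35.7

35.7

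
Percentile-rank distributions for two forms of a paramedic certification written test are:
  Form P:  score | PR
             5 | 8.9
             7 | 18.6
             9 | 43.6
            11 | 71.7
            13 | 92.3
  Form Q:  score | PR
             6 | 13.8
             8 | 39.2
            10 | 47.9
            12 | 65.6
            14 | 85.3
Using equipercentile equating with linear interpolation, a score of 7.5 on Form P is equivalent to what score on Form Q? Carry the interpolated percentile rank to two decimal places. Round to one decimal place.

6.9

PR of 7.5 on Form P: 18.6 + (7.5 − 7)/(9 − 7) × (43.6 − 18.6) = 24.85
On Form Q, PR 24.85 falls between score 6 (PR 13.8) and 8 (PR 39.2).
Interpolate: 6 + (24.85 − 13.8)/(39.2 − 13.8) × (8 − 6) = 6.9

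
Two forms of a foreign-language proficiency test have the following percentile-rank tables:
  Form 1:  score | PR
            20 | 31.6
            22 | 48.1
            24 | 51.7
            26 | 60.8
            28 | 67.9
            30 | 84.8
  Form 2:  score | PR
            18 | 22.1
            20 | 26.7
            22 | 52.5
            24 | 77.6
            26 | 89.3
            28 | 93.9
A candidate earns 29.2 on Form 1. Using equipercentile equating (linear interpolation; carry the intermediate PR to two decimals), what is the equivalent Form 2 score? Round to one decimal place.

24.1

PR of 29.2 on Form 1: 67.9 + (29.2 − 28)/(30 − 28) × (84.8 − 67.9) = 78.04
On Form 2, PR 78.04 falls between score 24 (PR 77.6) and 26 (PR 89.3).
Interpolate: 24 + (78.04 − 77.6)/(89.3 − 77.6) × (26 − 24) = 24.1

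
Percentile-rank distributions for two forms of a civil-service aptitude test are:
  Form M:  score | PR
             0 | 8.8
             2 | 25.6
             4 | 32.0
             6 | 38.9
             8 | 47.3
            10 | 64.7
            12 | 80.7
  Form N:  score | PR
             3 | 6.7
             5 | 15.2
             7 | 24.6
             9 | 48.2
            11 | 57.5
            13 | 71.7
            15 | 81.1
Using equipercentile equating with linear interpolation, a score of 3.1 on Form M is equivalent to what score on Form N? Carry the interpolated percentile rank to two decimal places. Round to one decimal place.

7.4

PR of 3.1 on Form M: 25.6 + (3.1 − 2)/(4 − 2) × (32.0 − 25.6) = 29.12
On Form N, PR 29.12 falls between score 7 (PR 24.6) and 9 (PR 48.2).
Interpolate: 7 + (29.12 − 24.6)/(48.2 − 24.6) × (9 − 7) = 7.4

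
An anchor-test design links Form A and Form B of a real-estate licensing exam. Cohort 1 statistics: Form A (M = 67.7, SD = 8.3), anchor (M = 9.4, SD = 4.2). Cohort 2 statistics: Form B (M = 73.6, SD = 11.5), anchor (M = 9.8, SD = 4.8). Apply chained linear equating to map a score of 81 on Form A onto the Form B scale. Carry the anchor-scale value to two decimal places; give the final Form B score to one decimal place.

88.8

Form A → anchor (Cohort 1): v = (4.2/8.3)(81 − 67.7) + 9.4 = 16.13
anchor → Form B (Cohort 2): y = (11.5/4.8)(16.13 − 9.8) + 73.6 = 88.8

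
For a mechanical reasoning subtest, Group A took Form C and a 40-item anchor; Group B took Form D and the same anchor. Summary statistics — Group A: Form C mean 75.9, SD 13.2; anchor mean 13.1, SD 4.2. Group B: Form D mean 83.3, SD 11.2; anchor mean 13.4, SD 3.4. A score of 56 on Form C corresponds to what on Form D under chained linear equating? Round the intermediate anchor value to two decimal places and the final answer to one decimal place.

Form C → anchor (Group A): v = (4.2/13.2)(56 − 75.9) + 13.1 = 6.77
anchor → Form D (Group B): y = (11.2/3.4)(6.77 − 13.4) + 83.3 = 61.5

61.5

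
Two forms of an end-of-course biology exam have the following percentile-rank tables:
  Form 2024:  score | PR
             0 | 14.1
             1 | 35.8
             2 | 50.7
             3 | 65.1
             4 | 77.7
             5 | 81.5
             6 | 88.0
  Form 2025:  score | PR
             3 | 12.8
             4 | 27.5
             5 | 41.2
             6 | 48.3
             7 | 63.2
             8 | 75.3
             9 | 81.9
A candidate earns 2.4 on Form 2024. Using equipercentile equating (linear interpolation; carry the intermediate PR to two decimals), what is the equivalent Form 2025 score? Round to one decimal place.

6.5

PR of 2.4 on Form 2024: 50.7 + (2.4 − 2)/(3 − 2) × (65.1 − 50.7) = 56.46
On Form 2025, PR 56.46 falls between score 6 (PR 48.3) and 7 (PR 63.2).
Interpolate: 6 + (56.46 − 48.3)/(63.2 − 48.3) × (7 − 6) = 6.5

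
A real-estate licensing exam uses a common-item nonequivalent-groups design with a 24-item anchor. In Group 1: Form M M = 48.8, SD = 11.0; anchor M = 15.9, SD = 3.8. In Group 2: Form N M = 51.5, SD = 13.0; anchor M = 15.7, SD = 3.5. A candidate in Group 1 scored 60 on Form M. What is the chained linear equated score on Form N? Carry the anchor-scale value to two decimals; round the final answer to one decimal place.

Form M → anchor (Group 1): v = (3.8/11.0)(60 − 48.8) + 15.9 = 19.77
anchor → Form N (Group 2): y = (13.0/3.5)(19.77 − 15.7) + 51.5 = 66.6

66.6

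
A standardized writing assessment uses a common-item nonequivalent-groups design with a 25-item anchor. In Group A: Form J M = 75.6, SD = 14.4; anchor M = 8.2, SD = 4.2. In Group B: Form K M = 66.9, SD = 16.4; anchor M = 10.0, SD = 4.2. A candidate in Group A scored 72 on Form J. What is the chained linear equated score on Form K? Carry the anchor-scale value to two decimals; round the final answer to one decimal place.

55.8

Form J → anchor (Group A): v = (4.2/14.4)(72 − 75.6) + 8.2 = 7.15
anchor → Form K (Group B): y = (16.4/4.2)(7.15 − 10.0) + 66.9 = 55.8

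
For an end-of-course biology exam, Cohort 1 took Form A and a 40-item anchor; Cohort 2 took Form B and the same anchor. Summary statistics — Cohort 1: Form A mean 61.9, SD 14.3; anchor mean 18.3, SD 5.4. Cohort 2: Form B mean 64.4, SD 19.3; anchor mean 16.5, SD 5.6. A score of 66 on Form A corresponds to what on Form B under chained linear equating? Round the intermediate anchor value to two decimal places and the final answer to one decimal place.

Form A → anchor (Cohort 1): v = (5.4/14.3)(66 − 61.9) + 18.3 = 19.85
anchor → Form B (Cohort 2): y = (19.3/5.6)(19.85 − 16.5) + 64.4 = 75.9

75.9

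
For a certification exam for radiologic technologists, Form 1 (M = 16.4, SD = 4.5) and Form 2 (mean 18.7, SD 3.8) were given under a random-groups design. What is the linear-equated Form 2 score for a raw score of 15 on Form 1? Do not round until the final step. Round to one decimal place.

Linear equating: y = (SD_Y/SD_X)(x − M_X) + M_Y
y = (3.8/4.5)(15 − 16.4) + 18.7
y = 0.844444 × -1.4 + 18.7 = -1.1822 + 18.7 = 17.5

17.5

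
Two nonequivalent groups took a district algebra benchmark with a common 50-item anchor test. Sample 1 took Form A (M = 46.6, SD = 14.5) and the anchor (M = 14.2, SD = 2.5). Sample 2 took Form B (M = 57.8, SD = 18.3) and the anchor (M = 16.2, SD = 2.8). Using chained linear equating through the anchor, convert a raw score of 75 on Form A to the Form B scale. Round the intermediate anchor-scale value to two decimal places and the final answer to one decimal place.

76.8

Form A → anchor (Sample 1): v = (2.5/14.5)(75 − 46.6) + 14.2 = 19.10
anchor → Form B (Sample 2): y = (18.3/2.8)(19.10 − 16.2) + 57.8 = 76.8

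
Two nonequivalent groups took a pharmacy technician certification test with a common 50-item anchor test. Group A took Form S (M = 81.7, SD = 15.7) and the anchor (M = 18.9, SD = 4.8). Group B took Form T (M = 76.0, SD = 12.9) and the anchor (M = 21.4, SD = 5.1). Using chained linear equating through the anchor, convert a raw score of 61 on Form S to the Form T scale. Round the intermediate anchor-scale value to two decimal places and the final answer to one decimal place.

53.7

Form S → anchor (Group A): v = (4.8/15.7)(61 − 81.7) + 18.9 = 12.57
anchor → Form T (Group B): y = (12.9/5.1)(12.57 − 21.4) + 76.0 = 53.7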